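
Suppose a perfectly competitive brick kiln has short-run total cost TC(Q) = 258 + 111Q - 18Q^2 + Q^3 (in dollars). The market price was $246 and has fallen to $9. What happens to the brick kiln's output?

Output falls from 15 to 0 (the firm shuts down)

MC = 111 - 36Q + 3Q^2; the shutdown threshold is min AVC = $30 (at Q = 9).
At P = $246 ≥ min AVC, set P = MC on the rising branch: Q = 15.
At P = $9 < min AVC = $30, price no longer covers variable cost at any output, so the firm shuts down: Q = 0.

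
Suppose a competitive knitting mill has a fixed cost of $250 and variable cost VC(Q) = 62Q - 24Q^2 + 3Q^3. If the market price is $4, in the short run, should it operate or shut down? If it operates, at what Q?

Strip out fixed cost: VC = 62Q - 24Q^2 + 3Q^3. Then AVC = 62 - 24Q + 3Q^2 and MC = 62 - 48Q + 9Q^2.
AVC hits its minimum where MC = AVC, at Q = 4, giving min AVC = 62 - 24·4 + 3·4^2 = $14.
Since P = $4 < min AVC = $14, price fails to cover variable cost at any output.
The firm minimizes its loss by shutting down and losing only its fixed cost of $250.

Shut down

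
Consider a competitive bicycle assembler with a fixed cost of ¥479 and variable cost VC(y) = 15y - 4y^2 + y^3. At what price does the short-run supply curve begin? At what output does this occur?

The firm shuts down when price falls below the minimum of average variable cost. AVC = VC/y = 15 - 4y + y^2.
dAVC/dy = -4 + 2y = 0 gives y = 2. min AVC = 15 - 4·2 + 2^2 = 11.
For P < ¥11 the firm produces nothing.

¥11 per unit, at y = 2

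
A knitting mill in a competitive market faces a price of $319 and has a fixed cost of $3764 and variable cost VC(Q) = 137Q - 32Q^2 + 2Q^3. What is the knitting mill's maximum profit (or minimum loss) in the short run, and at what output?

AVC = 137 - 32Q + 2Q^2 has its minimum $9 at Q = 8; price $319 clears that bar, so the firm operates.
With MC = 137 - 64Q + 6Q^2, P = MC on the upward-sloping part at Q* = 13.
TR = 319·13 = 4147. TC = 3764 + 767 = 4531. Profit = 4147 − 4531 = -$384.
That loss of $384 beats the $3764 the firm would lose by shutting down; producing recovers $3380 of fixed cost.

Profit = -$384 at Q = 13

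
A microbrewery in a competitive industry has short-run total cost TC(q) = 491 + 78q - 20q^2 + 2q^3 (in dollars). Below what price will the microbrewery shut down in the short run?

The firm shuts down when price falls below the minimum of average variable cost. AVC = VC/q = 78 - 20q + 2q^2.
At the minimum of AVC, MC = AVC. MC = 78 - 40q + 6q^2; setting MC = AVC gives 4q^2 - 20q = 0, so q = 5. min AVC = 28.
For P < $28 the firm produces nothing.

$28 per unit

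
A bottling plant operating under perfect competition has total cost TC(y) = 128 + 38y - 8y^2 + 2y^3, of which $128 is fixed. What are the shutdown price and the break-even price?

Shutdown price = $30; break-even price = $70

Shutdown price = min AVC. AVC = 38 - 8y + 2y^2, with vertex at y = 2 and minimum $30.
ATC = 128/y + 38 - 8y + 2y^2. Setting dATC/dy = −128/y^2 − 8 + 4y = 0 gives y = 4 (since 4·4^3 − 8·4^2 = 128).
min ATC = 128/4 + 38 − 8·4 + 2·4^2 = $70. That is the break-even price.
For $30 ≤ P < $70 the firm produces at a loss; below $30 it shuts down.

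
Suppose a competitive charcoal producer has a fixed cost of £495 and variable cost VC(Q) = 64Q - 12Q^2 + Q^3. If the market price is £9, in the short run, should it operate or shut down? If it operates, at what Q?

Variable cost is VC = 64Q - 12Q^2 + Q^3, so AVC = VC/Q = 64 - 12Q + Q^2 and MC = dTC/dQ = 64 - 24Q + 3Q^2.
AVC hits its minimum where MC = AVC, at Q = 6, giving min AVC = 64 - 12·6 + 6^2 = £28.
Since P = £9 < min AVC = £28, price fails to cover variable cost at any output.
The firm minimizes its loss by shutting down and losing only its fixed cost of £495.

Shut down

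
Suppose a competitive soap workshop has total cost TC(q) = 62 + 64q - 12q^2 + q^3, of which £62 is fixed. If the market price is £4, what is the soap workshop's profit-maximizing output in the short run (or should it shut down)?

Shut down

Strip out fixed cost: VC = 64q - 12q^2 + q^3. Then AVC = 64 - 12q + q^2 and MC = 64 - 24q + 3q^2.
AVC is minimized where dAVC/dq = -12 + 2q = 0, at q = 6; min AVC = 64 - 12·6 + 6^2 = £28.
With P < min AVC (£4 < £28), every unit sold adds to the loss.
The firm minimizes its loss by shutting down and losing only its fixed cost of £62.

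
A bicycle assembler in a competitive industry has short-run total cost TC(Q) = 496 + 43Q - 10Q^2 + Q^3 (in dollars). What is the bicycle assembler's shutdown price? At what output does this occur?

$18 per unit, at Q = 5

The shutdown price is the minimum of AVC. VC = 43Q - 10Q^2 + Q^3, so AVC = 43 - 10Q + Q^2.
At the minimum of AVC, MC = AVC. MC = 43 - 20Q + 3Q^2; setting MC = AVC gives 2Q^2 - 10Q = 0, so Q = 5. min AVC = 18.
For P < $18 the firm produces nothing.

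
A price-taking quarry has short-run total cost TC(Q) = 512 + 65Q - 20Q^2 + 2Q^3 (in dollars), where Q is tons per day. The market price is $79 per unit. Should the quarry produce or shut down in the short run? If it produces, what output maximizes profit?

Variable cost is VC = 65Q - 20Q^2 + 2Q^3, so AVC = VC/Q = 65 - 20Q + 2Q^2 and MC = dTC/dQ = 65 - 40Q + 6Q^2.
AVC hits its minimum where MC = AVC, at Q = 5, giving min AVC = 65 - 20·5 + 2·5^2 = $15.
Since P = $79 ≥ min AVC = $15, price covers variable cost and the firm should produce.
P = MC gives -14 - 40Q + 6Q^2 = 0, with roots -1/3 and 7. Take the larger (rising MC): Q* = 7.
Check: AVC at Q = 7 is $23 ≤ P, so revenue covers variable cost.
Profit = P·Q − TC = 79·7 − 673 = -$120, a loss, but smaller than the $512 fixed cost the firm would lose by shutting down.

Produce at Q = 7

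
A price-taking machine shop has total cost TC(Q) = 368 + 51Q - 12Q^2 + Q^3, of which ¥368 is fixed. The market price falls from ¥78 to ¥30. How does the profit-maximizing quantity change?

Output falls from 9 to 7

AVC = 51 - 12Q + Q^2, minimized at Q = 6 where min AVC = ¥15. MC = 51 - 24Q + 3Q^2.
At P = ¥78 ≥ min AVC, set P = MC on the rising branch: Q = 9.
At P = ¥30 ≥ min AVC, set P = MC: Q = 7. The firm stays open but cuts output.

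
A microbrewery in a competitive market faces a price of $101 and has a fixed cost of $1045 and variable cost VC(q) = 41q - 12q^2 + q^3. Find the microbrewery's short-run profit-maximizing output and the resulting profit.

Profit = -$245 at q = 10

AVC = 41 - 12q + q^2 has its minimum $5 at q = 6; price $101 clears that bar, so the firm operates.
MC = 41 - 24q + 3q^2. Setting P = MC and taking the root on the rising branch gives q* = 10.
TR = 101·10 = 1010. TC = 1045 + 210 = 1255. Profit = 1010 − 1255 = -$245.
That loss of $245 beats the $1045 the firm would lose by shutting down; producing recovers $800 of fixed cost.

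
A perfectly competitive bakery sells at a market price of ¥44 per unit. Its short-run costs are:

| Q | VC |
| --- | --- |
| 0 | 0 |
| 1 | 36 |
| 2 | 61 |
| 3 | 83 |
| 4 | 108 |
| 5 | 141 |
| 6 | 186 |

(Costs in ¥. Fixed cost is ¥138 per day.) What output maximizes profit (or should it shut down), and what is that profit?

Q = 5; profit = -¥59

Compute π = P·Q − TC at each output: Q=0: -138; Q=1: -130; Q=2: -111; Q=3: -89; Q=4: -70; Q=5: -59; Q=6: -60.
Profit is maximized at Q = 5. AVC there is 141/5 = ¥28.20 ≤ P, so producing beats shutting down (which would give -¥138).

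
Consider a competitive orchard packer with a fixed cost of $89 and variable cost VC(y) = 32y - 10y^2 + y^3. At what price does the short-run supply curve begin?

The firm shuts down when price falls below the minimum of average variable cost. AVC = VC/y = 32 - 10y + y^2.
dAVC/dy = -10 + 2y = 0 gives y = 5. min AVC = 32 - 10·5 + 5^2 = 7.
So the shutdown price is $7.

$7 per unit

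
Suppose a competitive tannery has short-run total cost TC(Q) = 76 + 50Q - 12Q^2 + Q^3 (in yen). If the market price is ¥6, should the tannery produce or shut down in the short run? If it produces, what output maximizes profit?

Variable cost is VC = 50Q - 12Q^2 + Q^3, so AVC = VC/Q = 50 - 12Q + Q^2 and MC = dTC/dQ = 50 - 24Q + 3Q^2.
AVC hits its minimum where MC = AVC, at Q = 6, giving min AVC = 50 - 12·6 + 6^2 = ¥14.
P = ¥6 lies below min AVC = ¥14; no output level covers variable cost.
The firm minimizes its loss by shutting down and losing only its fixed cost of ¥76.

Shut down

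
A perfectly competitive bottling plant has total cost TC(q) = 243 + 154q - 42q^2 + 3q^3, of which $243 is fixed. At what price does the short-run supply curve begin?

Short-run supply begins at min AVC. From VC = 154q - 42q^2 + 3q^3, AVC = 154 - 42q + 3q^2.
dAVC/dq = -42 + 6q = 0 gives q = 7. min AVC = 154 - 42·7 + 3·7^2 = 7.
The firm shuts down for any P below $7.

$7 per unit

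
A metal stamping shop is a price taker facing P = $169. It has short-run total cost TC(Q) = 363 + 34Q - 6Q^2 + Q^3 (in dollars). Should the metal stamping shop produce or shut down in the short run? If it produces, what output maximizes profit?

Strip out fixed cost: VC = 34Q - 6Q^2 + Q^3. Then AVC = 34 - 6Q + Q^2 and MC = 34 - 12Q + 3Q^2.
The AVC parabola has its vertex at Q = 6/2 = 3, where AVC = 34 - 6·3 + 3^2 = $25.
P = $169 exceeds min AVC = $25, so the firm stays open.
Solving P = MC: -135 - 12Q + 3Q^2 = 0 ⇒ Q = -5 or 9. On the upward-sloping branch, Q* = 9.
Check: AVC at Q = 9 is $61 ≤ P, so revenue covers variable cost.
Profit = P·Q − TC = 169·9 − 912 = $609.

Produce at Q = 9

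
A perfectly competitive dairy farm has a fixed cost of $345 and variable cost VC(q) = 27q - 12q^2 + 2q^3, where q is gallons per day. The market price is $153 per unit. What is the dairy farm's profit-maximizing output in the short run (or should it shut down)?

Produce at q = 7

Variable cost is VC = 27q - 12q^2 + 2q^3, so AVC = VC/q = 27 - 12q + 2q^2 and MC = dTC/dq = 27 - 24q + 6q^2.
The AVC parabola has its vertex at q = 12/4 = 3, where AVC = 27 - 12·3 + 2·3^2 = $9.
P = $153 exceeds min AVC = $9, so the firm stays open.
P = MC gives -126 - 24q + 6q^2 = 0, with roots -3 and 7. Take the larger (rising MC): q* = 7.
Check: AVC at q = 7 is $41 ≤ P, so revenue covers variable cost.
Profit = P·q − TC = 153·7 − 632 = $439.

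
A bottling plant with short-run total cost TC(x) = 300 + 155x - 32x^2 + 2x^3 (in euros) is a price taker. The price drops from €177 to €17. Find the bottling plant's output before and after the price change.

Output falls from 11 to 0 (the firm shuts down)

AVC = 155 - 32x + 2x^2, minimized at x = 8 where min AVC = €27. MC = 155 - 64x + 6x^2.
With P = €177 above the shutdown price, P = MC gives x = 11.
At P = €17 < min AVC = €27, price no longer covers variable cost at any output, so the firm shuts down: x = 0.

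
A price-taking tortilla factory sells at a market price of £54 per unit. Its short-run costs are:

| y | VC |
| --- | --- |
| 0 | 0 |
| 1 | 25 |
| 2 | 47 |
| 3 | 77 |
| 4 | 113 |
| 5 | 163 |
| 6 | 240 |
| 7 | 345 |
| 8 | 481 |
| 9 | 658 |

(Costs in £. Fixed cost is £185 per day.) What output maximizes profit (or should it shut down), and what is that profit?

Profit at each row (π = 54y − TC): y=0: -185; y=1: -156; y=2: -124; y=3: -100; y=4: -82; y=5: -78; y=6: -101; y=7: -152; y=8: -234; y=9: -357.
Profit is maximized at y = 5. AVC there is 163/5 = £32.60 ≤ P, so producing beats shutting down (which would give -£185).

y = 5; profit = -£78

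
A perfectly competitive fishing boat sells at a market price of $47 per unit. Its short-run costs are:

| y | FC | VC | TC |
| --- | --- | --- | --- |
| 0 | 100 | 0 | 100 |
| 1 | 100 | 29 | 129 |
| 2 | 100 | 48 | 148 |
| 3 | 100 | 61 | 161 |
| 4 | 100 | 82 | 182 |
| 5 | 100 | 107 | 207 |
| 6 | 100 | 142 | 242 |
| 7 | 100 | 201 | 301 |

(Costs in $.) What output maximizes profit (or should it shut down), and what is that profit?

y = 6; profit = $40

Profit at each row (π = 47y − TC): y=0: -100; y=1: -82; y=2: -54; y=3: -20; y=4: 6; y=5: 28; y=6: 40; y=7: 28.
Profit is maximized at y = 6. AVC there is 142/6 = $23.67 ≤ P, so producing beats shutting down (which would give -$100).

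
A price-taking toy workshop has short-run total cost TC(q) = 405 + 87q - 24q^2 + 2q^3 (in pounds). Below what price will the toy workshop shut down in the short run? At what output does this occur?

The shutdown price is the minimum of AVC. VC = 87q - 24q^2 + 2q^3, so AVC = 87 - 24q + 2q^2.
At the minimum of AVC, MC = AVC. MC = 87 - 48q + 6q^2; setting MC = AVC gives 4q^2 - 24q = 0, so q = 6. min AVC = 15.
For P < £15 the firm produces nothing.

£15 per unit, at q = 6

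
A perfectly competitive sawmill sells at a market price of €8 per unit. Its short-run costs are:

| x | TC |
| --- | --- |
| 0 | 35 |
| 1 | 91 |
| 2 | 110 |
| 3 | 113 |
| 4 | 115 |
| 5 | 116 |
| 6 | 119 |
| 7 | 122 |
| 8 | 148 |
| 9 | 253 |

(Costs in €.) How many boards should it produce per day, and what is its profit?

Tabulate TR − TC: x=0: -35; x=1: -83; x=2: -94; x=3: -89; x=4: -83; x=5: -76; x=6: -71; x=7: -66; x=8: -84; x=9: -181.
Profit is highest at x = 0. Equivalently, the lowest AVC in the table is 87/7 ≈ €12.43 at x = 7, and P = €8 falls below it — price never covers variable cost, so the firm shuts down and loses only its fixed cost.

x = 0 (shut down); profit = -€35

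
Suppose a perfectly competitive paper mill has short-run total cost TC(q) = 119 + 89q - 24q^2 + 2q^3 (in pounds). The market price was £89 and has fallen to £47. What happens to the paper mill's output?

Output falls from 8 to 7

AVC = 89 - 24q + 2q^2, minimized at q = 6 where min AVC = £17. MC = 89 - 48q + 6q^2.
At P = £89 ≥ min AVC, set P = MC on the rising branch: q = 8.
At P = £47 ≥ min AVC, set P = MC: q = 7. The firm stays open but cuts output.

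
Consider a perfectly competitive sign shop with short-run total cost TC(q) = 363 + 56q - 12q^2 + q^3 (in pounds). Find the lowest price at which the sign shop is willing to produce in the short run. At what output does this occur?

£20 per unit, at q = 6

The firm shuts down when price falls below the minimum of average variable cost. AVC = VC/q = 56 - 12q + q^2.
At the minimum of AVC, MC = AVC. MC = 56 - 24q + 3q^2; setting MC = AVC gives 2q^2 - 12q = 0, so q = 6. min AVC = 20.
The firm shuts down for any P below £20.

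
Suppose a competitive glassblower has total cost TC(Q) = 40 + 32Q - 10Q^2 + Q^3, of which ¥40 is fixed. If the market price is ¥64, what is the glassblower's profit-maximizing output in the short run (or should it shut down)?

From TC, MC = TC'(Q) = 32 - 20Q + 3Q^2 and AVC = VC/Q = 32 - 10Q + Q^2.
AVC hits its minimum where MC = AVC, at Q = 5, giving min AVC = 32 - 10·5 + 5^2 = ¥7.
Because ¥64 ≥ ¥7, revenue can cover variable cost; the firm operates.
Set P = MC: 64 = 32 - 20Q + 3Q^2 → -32 - 20Q + 3Q^2 = 0. The roots are Q = -4/3 and Q = 8; the profit-maximizing output is on the rising part of MC, so Q* = 8.
Check: AVC at Q = 8 is ¥16 ≤ P, so revenue covers variable cost.
Profit = P·Q − TC = 64·8 − 168 = ¥344.

Produce at Q = 8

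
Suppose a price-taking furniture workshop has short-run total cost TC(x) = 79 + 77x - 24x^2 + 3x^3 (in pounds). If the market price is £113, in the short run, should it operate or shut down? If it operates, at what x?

Produce at x = 6

Strip out fixed cost: VC = 77x - 24x^2 + 3x^3. Then AVC = 77 - 24x + 3x^2 and MC = 77 - 48x + 9x^2.
AVC is minimized where dAVC/dx = -24 + 6x = 0, at x = 4; min AVC = 77 - 24·4 + 3·4^2 = £29.
Because £113 ≥ £29, revenue can cover variable cost; the firm operates.
P = MC gives -36 - 48x + 9x^2 = 0, with roots -2/3 and 6. Take the larger (rising MC): x* = 6.
Check: AVC at x = 6 is £41 ≤ P, so revenue covers variable cost.
Profit = P·x − TC = 113·6 − 325 = £353.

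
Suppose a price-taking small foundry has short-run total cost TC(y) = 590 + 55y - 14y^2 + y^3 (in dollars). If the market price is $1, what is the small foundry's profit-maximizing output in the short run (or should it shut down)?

Shut down

Variable cost is VC = 55y - 14y^2 + y^3, so AVC = VC/y = 55 - 14y + y^2 and MC = dTC/dy = 55 - 28y + 3y^2.
AVC is minimized where dAVC/dy = -14 + 2y = 0, at y = 7; min AVC = 55 - 14·7 + 7^2 = $6.
Since P = $1 < min AVC = $6, price fails to cover variable cost at any output.
Best response: produce nothing and absorb the $590 fixed cost.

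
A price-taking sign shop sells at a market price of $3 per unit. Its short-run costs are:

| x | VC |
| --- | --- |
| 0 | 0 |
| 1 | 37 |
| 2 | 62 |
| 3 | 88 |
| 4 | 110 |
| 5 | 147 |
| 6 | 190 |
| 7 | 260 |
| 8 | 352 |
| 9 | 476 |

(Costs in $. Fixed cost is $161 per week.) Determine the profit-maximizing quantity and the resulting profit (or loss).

Tabulate TR − TC: x=0: -161; x=1: -195; x=2: -217; x=3: -240; x=4: -259; x=5: -293; x=6: -333; x=7: -400; x=8: -489; x=9: -610.
Profit is highest at x = 0. Equivalently, the lowest AVC in the table is 110/4 ≈ $27.50 at x = 4, and P = $3 falls below it — price never covers variable cost, so the firm shuts down and loses only its fixed cost.

x = 0 (shut down); profit = -$161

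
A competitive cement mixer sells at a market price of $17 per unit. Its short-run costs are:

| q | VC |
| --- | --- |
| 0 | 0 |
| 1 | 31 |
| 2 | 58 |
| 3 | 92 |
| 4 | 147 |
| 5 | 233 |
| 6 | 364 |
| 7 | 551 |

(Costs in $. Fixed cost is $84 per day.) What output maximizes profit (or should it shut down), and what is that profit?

Profit at each row (π = 17q − TC): q=0: -84; q=1: -98; q=2: -108; q=3: -125; q=4: -163; q=5: -232; q=6: -346; q=7: -516.
Profit is highest at q = 0. Equivalently, the lowest AVC in the table is 58/2 ≈ $29 at q = 2, and P = $17 falls below it — price never covers variable cost, so the firm shuts down and loses only its fixed cost.

q = 0 (shut down); profit = -$84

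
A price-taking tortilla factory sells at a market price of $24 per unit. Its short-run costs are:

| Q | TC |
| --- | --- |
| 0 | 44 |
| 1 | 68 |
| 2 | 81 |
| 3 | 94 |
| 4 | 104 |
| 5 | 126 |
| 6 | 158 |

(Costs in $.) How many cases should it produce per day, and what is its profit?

Q = 5; profit = -$6

Tabulate TR − TC: Q=0: -44; Q=1: -44; Q=2: -33; Q=3: -22; Q=4: -8; Q=5: -6; Q=6: -14.
Profit is maximized at Q = 5. AVC there is 82/5 = $16.40 ≤ P, so producing beats shutting down (which would give -$44).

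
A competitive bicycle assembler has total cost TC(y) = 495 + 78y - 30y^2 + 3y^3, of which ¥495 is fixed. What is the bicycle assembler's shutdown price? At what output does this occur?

¥3 per unit, at y = 5

Short-run supply begins at min AVC. From VC = 78y - 30y^2 + 3y^3, AVC = 78 - 30y + 3y^2.
dAVC/dy = -30 + 6y = 0 gives y = 5. min AVC = 78 - 30·5 + 3·5^2 = 3.
So the shutdown price is ¥3.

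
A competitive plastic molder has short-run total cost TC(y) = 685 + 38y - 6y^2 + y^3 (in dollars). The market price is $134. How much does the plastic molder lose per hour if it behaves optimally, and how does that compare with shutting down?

AVC = 38 - 6y + y^2 has its minimum $29 at y = 3; price $134 clears that bar, so the firm operates.
With MC = 38 - 12y + 3y^2, P = MC on the upward-sloping part at y* = 8.
TR = 134·8 = 1072. TC = 685 + 432 = 1117. Profit = 1072 − 1117 = -$45.
That loss of $45 beats the $685 the firm would lose by shutting down; producing recovers $640 of fixed cost.

Profit = -$45 at y = 8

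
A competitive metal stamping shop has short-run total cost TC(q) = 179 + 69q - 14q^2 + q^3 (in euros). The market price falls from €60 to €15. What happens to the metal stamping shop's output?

Output falls from 9 to 0 (the firm shuts down)

AVC = 69 - 14q + q^2, minimized at q = 7 where min AVC = €20. MC = 69 - 28q + 3q^2.
At P = €60 ≥ min AVC, set P = MC on the rising branch: q = 9.
At P = €15 < min AVC = €20, price no longer covers variable cost at any output, so the firm shuts down: q = 0.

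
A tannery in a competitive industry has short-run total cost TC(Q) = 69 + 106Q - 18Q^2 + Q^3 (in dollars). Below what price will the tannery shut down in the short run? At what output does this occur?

The shutdown price is the minimum of AVC. VC = 106Q - 18Q^2 + Q^3, so AVC = 106 - 18Q + Q^2.
dAVC/dQ = -18 + 2Q = 0 gives Q = 9. min AVC = 106 - 18·9 + 9^2 = 25.
The firm shuts down for any P below $25.

$25 per unit, at Q = 9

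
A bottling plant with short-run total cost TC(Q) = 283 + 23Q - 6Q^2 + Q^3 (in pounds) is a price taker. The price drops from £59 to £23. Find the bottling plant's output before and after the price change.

Output falls from 6 to 4

AVC = 23 - 6Q + Q^2, minimized at Q = 3 where min AVC = £14. MC = 23 - 12Q + 3Q^2.
With P = £59 above the shutdown price, P = MC gives Q = 6.
At P = £23 ≥ min AVC, set P = MC: Q = 4. The firm stays open but cuts output.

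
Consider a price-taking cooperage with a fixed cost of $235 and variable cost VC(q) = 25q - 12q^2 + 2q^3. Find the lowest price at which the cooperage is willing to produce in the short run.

$7 per unit

Short-run supply begins at min AVC. From VC = 25q - 12q^2 + 2q^3, AVC = 25 - 12q + 2q^2.
At the minimum of AVC, MC = AVC. MC = 25 - 24q + 6q^2; setting MC = AVC gives 4q^2 - 12q = 0, so q = 3. min AVC = 7.
For P < $7 the firm produces nothing.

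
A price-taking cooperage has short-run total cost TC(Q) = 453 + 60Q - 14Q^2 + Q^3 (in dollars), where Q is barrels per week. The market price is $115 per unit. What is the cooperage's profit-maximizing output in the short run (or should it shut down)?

Produce at Q = 11

Variable cost is VC = 60Q - 14Q^2 + Q^3, so AVC = VC/Q = 60 - 14Q + Q^2 and MC = dTC/dQ = 60 - 28Q + 3Q^2.
The AVC parabola has its vertex at Q = 14/2 = 7, where AVC = 60 - 14·7 + 7^2 = $11.
Since P = $115 ≥ min AVC = $11, price covers variable cost and the firm should produce.
Solving P = MC: -55 - 28Q + 3Q^2 = 0 ⇒ Q = -5/3 or 11. On the upward-sloping branch, Q* = 11.
Check: AVC at Q = 11 is $27 ≤ P, so revenue covers variable cost.
Profit = P·Q − TC = 115·11 − 750 = $515.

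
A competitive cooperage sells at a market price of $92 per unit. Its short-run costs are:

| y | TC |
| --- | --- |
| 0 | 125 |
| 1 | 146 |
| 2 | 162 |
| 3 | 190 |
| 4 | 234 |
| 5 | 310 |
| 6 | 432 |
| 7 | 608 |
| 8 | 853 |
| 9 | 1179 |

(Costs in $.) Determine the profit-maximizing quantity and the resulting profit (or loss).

y = 5; profit = $150

Profit at each row (π = 92y − TC): y=0: -125; y=1: -54; y=2: 22; y=3: 86; y=4: 134; y=5: 150; y=6: 120; y=7: 36; y=8: -117; y=9: -351.
Profit is maximized at y = 5. AVC there is 185/5 = $37 ≤ P, so producing beats shutting down (which would give -$125).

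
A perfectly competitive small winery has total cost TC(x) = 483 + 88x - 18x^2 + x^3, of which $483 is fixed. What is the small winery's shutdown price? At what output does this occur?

$7 per unit, at x = 9

The shutdown price is the minimum of AVC. VC = 88x - 18x^2 + x^3, so AVC = 88 - 18x + x^2.
At the minimum of AVC, MC = AVC. MC = 88 - 36x + 3x^2; setting MC = AVC gives 2x^2 - 18x = 0, so x = 9. min AVC = 7.
For P < $7 the firm produces nothing.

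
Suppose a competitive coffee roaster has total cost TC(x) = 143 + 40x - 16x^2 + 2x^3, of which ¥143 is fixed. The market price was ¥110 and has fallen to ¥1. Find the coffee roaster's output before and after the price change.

AVC = 40 - 16x + 2x^2, minimized at x = 4 where min AVC = ¥8. MC = 40 - 32x + 6x^2.
With P = ¥110 above the shutdown price, P = MC gives x = 7.
At P = ¥1 < min AVC = ¥8, price no longer covers variable cost at any output, so the firm shuts down: x = 0.

Output falls from 7 to 0 (the firm shuts down)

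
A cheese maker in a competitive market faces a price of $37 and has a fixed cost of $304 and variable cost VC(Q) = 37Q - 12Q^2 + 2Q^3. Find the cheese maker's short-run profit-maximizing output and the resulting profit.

AVC = 37 - 12Q + 2Q^2; min AVC = $19 at Q = 3. Since P = $37 ≥ min AVC, the firm produces.
MC = 37 - 24Q + 6Q^2. Setting P = MC and taking the root on the rising branch gives Q* = 4.
TR = 37·4 = 148. TC = 304 + 84 = 388. Profit = 148 − 388 = -$240.
By producing, the firm covers all variable cost plus $64 of fixed cost; shutting down would lose the full $304.

Profit = -$240 at Q = 4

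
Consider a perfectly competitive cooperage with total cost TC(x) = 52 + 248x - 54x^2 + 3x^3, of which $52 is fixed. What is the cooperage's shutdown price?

The shutdown price is the minimum of AVC. VC = 248x - 54x^2 + 3x^3, so AVC = 248 - 54x + 3x^2.
dAVC/dx = -54 + 6x = 0 gives x = 9. min AVC = 248 - 54·9 + 3·9^2 = 5.
So the shutdown price is $5.

$5 per unit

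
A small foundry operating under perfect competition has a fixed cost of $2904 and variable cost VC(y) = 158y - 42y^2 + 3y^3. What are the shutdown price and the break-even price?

Shutdown price = $11; break-even price = $323

AVC = 158 - 42y + 3y^2; minimized at y = 7, giving min AVC = $11. That is the shutdown price.
ATC = 2904/y + 158 - 42y + 3y^2. Setting dATC/dy = −2904/y^2 − 42 + 6y = 0 gives y = 11 (since 6·11^3 − 42·11^2 = 2904).
min ATC = 2904/11 + 158 − 42·11 + 3·11^2 = $323. That is the break-even price.
Between these two prices the firm operates at a loss; above $323 it earns a profit.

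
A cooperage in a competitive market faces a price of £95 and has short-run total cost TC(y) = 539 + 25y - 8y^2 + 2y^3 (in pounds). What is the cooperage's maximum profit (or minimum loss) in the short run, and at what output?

AVC = 25 - 8y + 2y^2; min AVC = £17 at y = 2. Since P = £95 ≥ min AVC, the firm produces.
MC = 25 - 16y + 6y^2. Setting P = MC and taking the root on the rising branch gives y* = 5.
TR = 95·5 = 475. TC = 539 + 175 = 714. Profit = 475 − 714 = -£239.
Shutting down would mean losing the fixed cost of £539, so operating at a loss of £239 is better by £300.

Profit = -£239 at y = 5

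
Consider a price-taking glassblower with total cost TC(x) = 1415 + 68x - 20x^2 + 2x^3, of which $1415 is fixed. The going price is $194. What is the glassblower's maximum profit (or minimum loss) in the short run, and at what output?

AVC = 68 - 20x + 2x^2 has its minimum $18 at x = 5; price $194 clears that bar, so the firm operates.
MC = 68 - 40x + 6x^2. Setting P = MC and taking the root on the rising branch gives x* = 9.
TR = 194·9 = 1746. TC = 1415 + 450 = 1865. Profit = 1746 − 1865 = -$119.
That loss of $119 beats the $1415 the firm would lose by shutting down; producing recovers $1296 of fixed cost.

Profit = -$119 at x = 9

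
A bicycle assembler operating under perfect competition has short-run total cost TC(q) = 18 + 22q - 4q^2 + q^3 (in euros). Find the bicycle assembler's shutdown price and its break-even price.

Shutdown price = min AVC. AVC = 22 - 4q + q^2, with vertex at q = 2 and minimum €18.
ATC = 18/q + 22 - 4q + q^2. Setting dATC/dq = −18/q^2 − 4 + 2q = 0 gives q = 3 (since 2·3^3 − 4·3^2 = 18).
min ATC = 18/3 + 22 − 4·3 + 3^2 = €25. That is the break-even price.
For €18 ≤ P < €25 the firm produces at a loss; below €18 it shuts down.

Shutdown price = €18; break-even price = €25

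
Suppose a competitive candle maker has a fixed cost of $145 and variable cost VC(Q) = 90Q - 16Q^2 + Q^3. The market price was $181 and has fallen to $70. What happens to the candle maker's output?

Output falls from 13 to 10

AVC = 90 - 16Q + Q^2, minimized at Q = 8 where min AVC = $26. MC = 90 - 32Q + 3Q^2.
At P = $181 ≥ min AVC, set P = MC on the rising branch: Q = 13.
At P = $70 ≥ min AVC, set P = MC: Q = 10. The firm stays open but cuts output.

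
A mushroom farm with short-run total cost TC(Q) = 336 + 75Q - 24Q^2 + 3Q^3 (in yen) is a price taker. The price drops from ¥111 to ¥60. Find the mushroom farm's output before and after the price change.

MC = 75 - 48Q + 9Q^2; the shutdown threshold is min AVC = ¥27 (at Q = 4).
With P = ¥111 above the shutdown price, P = MC gives Q = 6.
At P = ¥60 ≥ min AVC, set P = MC: Q = 5. The firm stays open but cuts output.

Output falls from 6 to 5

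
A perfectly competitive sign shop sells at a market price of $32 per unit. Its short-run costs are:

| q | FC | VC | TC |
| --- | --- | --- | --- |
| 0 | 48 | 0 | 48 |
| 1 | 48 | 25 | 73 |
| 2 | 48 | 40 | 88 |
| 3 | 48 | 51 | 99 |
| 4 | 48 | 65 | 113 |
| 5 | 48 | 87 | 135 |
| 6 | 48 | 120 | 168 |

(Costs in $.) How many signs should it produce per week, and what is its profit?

Tabulate TR − TC: q=0: -48; q=1: -41; q=2: -24; q=3: -3; q=4: 15; q=5: 25; q=6: 24.
Profit is maximized at q = 5. AVC there is 87/5 = $17.40 ≤ P, so producing beats shutting down (which would give -$48).

q = 5; profit = $25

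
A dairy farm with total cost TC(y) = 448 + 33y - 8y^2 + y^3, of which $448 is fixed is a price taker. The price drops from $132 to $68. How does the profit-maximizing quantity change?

MC = 33 - 16y + 3y^2; the shutdown threshold is min AVC = $17 (at y = 4).
At P = $132 ≥ min AVC, set P = MC on the rising branch: y = 9.
At P = $68 ≥ min AVC, set P = MC: y = 7. The firm stays open but cuts output.

Output falls from 9 to 7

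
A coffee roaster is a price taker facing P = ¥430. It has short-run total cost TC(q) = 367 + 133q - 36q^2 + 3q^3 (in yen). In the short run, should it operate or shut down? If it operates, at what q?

Variable cost is VC = 133q - 36q^2 + 3q^3, so AVC = VC/q = 133 - 36q + 3q^2 and MC = dTC/dq = 133 - 72q + 9q^2.
AVC is minimized where dAVC/dq = -36 + 6q = 0, at q = 6; min AVC = 133 - 36·6 + 3·6^2 = ¥25.
P = ¥430 exceeds min AVC = ¥25, so the firm stays open.
Set P = MC: 430 = 133 - 72q + 9q^2 → -297 - 72q + 9q^2 = 0. The roots are q = -3 and q = 11; the profit-maximizing output is on the rising part of MC, so q* = 11.
Check: AVC at q = 11 is ¥100 ≤ P, so revenue covers variable cost.
Profit = P·q − TC = 430·11 − 1467 = ¥3263.

Produce at q = 11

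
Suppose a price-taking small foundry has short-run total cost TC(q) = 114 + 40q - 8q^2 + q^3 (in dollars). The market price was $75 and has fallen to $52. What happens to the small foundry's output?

AVC = 40 - 8q + q^2, minimized at q = 4 where min AVC = $24. MC = 40 - 16q + 3q^2.
At P = $75 ≥ min AVC, set P = MC on the rising branch: q = 7.
At P = $52 ≥ min AVC, set P = MC: q = 6. The firm stays open but cuts output.

Output falls from 7 to 6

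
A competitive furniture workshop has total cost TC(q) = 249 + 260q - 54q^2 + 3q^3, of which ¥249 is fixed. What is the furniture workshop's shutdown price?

¥17 per unit

The firm shuts down when price falls below the minimum of average variable cost. AVC = VC/q = 260 - 54q + 3q^2.
dAVC/dq = -54 + 6q = 0 gives q = 9. min AVC = 260 - 54·9 + 3·9^2 = 17.
For P < ¥17 the firm produces nothing.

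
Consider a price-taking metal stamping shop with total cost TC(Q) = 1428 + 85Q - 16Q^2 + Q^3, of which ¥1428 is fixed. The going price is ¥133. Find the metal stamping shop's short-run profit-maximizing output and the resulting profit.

Profit = -¥276 at Q = 12

AVC = 85 - 16Q + Q^2; min AVC = ¥21 at Q = 8. Since P = ¥133 ≥ min AVC, the firm produces.
With MC = 85 - 32Q + 3Q^2, P = MC on the upward-sloping part at Q* = 12.
TR = 133·12 = 1596. TC = 1428 + 444 = 1872. Profit = 1596 − 1872 = -¥276.
That loss of ¥276 beats the ¥1428 the firm would lose by shutting down; producing recovers ¥1152 of fixed cost.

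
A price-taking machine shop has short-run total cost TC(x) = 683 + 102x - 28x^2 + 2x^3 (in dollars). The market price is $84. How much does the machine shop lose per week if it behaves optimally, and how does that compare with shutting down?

AVC = 102 - 28x + 2x^2; min AVC = $4 at x = 7. Since P = $84 ≥ min AVC, the firm produces.
With MC = 102 - 56x + 6x^2, P = MC on the upward-sloping part at x* = 9.
TR = 84·9 = 756. TC = 683 + 108 = 791. Profit = 756 − 791 = -$35.
Shutting down would mean losing the fixed cost of $683, so operating at a loss of $35 is better by $648.

Profit = -$35 at x = 9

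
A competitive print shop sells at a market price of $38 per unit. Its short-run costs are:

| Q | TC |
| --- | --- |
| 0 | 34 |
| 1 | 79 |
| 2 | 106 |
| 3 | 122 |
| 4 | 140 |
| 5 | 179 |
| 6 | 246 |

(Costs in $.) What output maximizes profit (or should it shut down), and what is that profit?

Q = 4; profit = $12

Compute π = P·Q − TC at each output: Q=0: -34; Q=1: -41; Q=2: -30; Q=3: -8; Q=4: 12; Q=5: 11; Q=6: -18.
Profit is maximized at Q = 4. AVC there is 106/4 = $26.50 ≤ P, so producing beats shutting down (which would give -$34).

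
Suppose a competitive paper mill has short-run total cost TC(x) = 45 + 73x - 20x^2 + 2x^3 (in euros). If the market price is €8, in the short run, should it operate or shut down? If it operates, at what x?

From TC, MC = TC'(x) = 73 - 40x + 6x^2 and AVC = VC/x = 73 - 20x + 2x^2.
AVC hits its minimum where MC = AVC, at x = 5, giving min AVC = 73 - 20·5 + 2·5^2 = €23.
With P < min AVC (€8 < €23), every unit sold adds to the loss.
Shutting down limits the loss to fixed cost, €45.

Shut down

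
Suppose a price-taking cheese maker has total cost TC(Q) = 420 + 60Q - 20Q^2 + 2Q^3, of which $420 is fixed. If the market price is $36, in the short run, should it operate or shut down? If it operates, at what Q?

Strip out fixed cost: VC = 60Q - 20Q^2 + 2Q^3. Then AVC = 60 - 20Q + 2Q^2 and MC = 60 - 40Q + 6Q^2.
AVC is minimized where dAVC/dQ = -20 + 4Q = 0, at Q = 5; min AVC = 60 - 20·5 + 2·5^2 = $10.
Because $36 ≥ $10, revenue can cover variable cost; the firm operates.
Set P = MC: 36 = 60 - 40Q + 6Q^2 → 24 - 40Q + 6Q^2 = 0. The roots are Q = 2/3 and Q = 6; the profit-maximizing output is on the rising part of MC, so Q* = 6.
Check: AVC at Q = 6 is $12 ≤ P, so revenue covers variable cost.
Profit = P·Q − TC = 36·6 − 492 = -$276, a loss, but smaller than the $420 fixed cost the firm would lose by shutting down.

Produce at Q = 6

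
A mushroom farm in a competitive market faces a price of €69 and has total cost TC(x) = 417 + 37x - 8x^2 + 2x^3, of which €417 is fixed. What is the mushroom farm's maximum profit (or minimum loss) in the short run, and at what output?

AVC = 37 - 8x + 2x^2; min AVC = €29 at x = 2. Since P = €69 ≥ min AVC, the firm produces.
MC = 37 - 16x + 6x^2. Setting P = MC and taking the root on the rising branch gives x* = 4.
TR = 69·4 = 276. TC = 417 + 148 = 565. Profit = 276 − 565 = -€289.
Shutting down would mean losing the fixed cost of €417, so operating at a loss of €289 is better by €128.

Profit = -€289 at x = 4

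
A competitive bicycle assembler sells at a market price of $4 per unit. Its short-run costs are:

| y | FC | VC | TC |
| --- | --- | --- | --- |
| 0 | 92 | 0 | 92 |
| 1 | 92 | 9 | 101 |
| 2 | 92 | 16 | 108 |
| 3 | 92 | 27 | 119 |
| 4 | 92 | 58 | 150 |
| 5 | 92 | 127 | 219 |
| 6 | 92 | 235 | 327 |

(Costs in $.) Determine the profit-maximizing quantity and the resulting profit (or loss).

Tabulate TR − TC: y=0: -92; y=1: -97; y=2: -100; y=3: -107; y=4: -134; y=5: -199; y=6: -303.
Profit is highest at y = 0. Equivalently, the lowest AVC in the table is 16/2 ≈ $8 at y = 2, and P = $4 falls below it — price never covers variable cost, so the firm shuts down and loses only its fixed cost.

y = 0 (shut down); profit = -$92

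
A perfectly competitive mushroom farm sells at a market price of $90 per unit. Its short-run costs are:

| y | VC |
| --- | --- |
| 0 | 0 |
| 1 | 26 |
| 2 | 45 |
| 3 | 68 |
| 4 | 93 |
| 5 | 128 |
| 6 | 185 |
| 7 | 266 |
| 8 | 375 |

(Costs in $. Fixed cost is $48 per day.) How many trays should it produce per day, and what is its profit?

Profit at each row (π = 90y − TC): y=0: -48; y=1: 16; y=2: 87; y=3: 154; y=4: 219; y=5: 274; y=6: 307; y=7: 316; y=8: 297.
Profit is maximized at y = 7. AVC there is 266/7 = $38 ≤ P, so producing beats shutting down (which would give -$48).

y = 7; profit = $316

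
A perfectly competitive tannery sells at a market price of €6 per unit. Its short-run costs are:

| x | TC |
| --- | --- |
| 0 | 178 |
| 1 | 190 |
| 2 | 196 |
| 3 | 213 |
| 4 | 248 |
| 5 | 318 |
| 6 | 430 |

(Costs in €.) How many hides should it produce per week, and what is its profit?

x = 0 (shut down); profit = -€178

Compute π = P·x − TC at each output: x=0: -178; x=1: -184; x=2: -184; x=3: -195; x=4: -224; x=5: -288; x=6: -394.
Profit is highest at x = 0. Equivalently, the lowest AVC in the table is 18/2 ≈ €9 at x = 2, and P = €6 falls below it — price never covers variable cost, so the firm shuts down and loses only its fixed cost.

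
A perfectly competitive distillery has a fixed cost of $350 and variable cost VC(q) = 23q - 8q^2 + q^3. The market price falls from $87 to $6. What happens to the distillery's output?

Output falls from 8 to 0 (the firm shuts down)

MC = 23 - 16q + 3q^2; the shutdown threshold is min AVC = $7 (at q = 4).
With P = $87 above the shutdown price, P = MC gives q = 8.
At P = $6 < min AVC = $7, price no longer covers variable cost at any output, so the firm shuts down: q = 0.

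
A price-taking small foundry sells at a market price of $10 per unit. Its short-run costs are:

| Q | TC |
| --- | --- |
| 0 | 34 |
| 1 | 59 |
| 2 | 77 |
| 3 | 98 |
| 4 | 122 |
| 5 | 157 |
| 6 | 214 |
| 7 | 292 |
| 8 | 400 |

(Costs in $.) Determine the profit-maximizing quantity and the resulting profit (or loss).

Profit at each row (π = 10Q − TC): Q=0: -34; Q=1: -49; Q=2: -57; Q=3: -68; Q=4: -82; Q=5: -107; Q=6: -154; Q=7: -222; Q=8: -320.
Profit is highest at Q = 0. Equivalently, the lowest AVC in the table is 64/3 ≈ $21.33 at Q = 3, and P = $10 falls below it — price never covers variable cost, so the firm shuts down and loses only its fixed cost.

Q = 0 (shut down); profit = -$34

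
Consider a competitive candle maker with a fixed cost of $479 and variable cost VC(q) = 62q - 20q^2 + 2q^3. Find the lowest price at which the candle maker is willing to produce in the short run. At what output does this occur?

The shutdown price is the minimum of AVC. VC = 62q - 20q^2 + 2q^3, so AVC = 62 - 20q + 2q^2.
dAVC/dq = -20 + 4q = 0 gives q = 5. min AVC = 62 - 20·5 + 2·5^2 = 12.
The firm shuts down for any P below $12.

$12 per unit, at q = 5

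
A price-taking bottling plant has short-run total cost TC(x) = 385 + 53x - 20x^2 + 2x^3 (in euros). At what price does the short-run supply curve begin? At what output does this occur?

€3 per unit, at x = 5

Short-run supply begins at min AVC. From VC = 53x - 20x^2 + 2x^3, AVC = 53 - 20x + 2x^2.
dAVC/dx = -20 + 4x = 0 gives x = 5. min AVC = 53 - 20·5 + 2·5^2 = 3.
The firm shuts down for any P below €3.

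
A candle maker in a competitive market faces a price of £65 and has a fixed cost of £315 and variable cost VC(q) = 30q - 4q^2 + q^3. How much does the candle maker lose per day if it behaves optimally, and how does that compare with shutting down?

Profit = -£165 at q = 5

AVC = 30 - 4q + q^2 has its minimum £26 at q = 2; price £65 clears that bar, so the firm operates.
With MC = 30 - 8q + 3q^2, P = MC on the upward-sloping part at q* = 5.
TR = 65·5 = 325. TC = 315 + 175 = 490. Profit = 325 − 490 = -£165.
By producing, the firm covers all variable cost plus £150 of fixed cost; shutting down would lose the full £315.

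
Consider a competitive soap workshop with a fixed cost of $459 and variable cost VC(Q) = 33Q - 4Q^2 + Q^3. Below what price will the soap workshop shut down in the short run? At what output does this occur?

$29 per unit, at Q = 2

Short-run supply begins at min AVC. From VC = 33Q - 4Q^2 + Q^3, AVC = 33 - 4Q + Q^2.
At the minimum of AVC, MC = AVC. MC = 33 - 8Q + 3Q^2; setting MC = AVC gives 2Q^2 - 4Q = 0, so Q = 2. min AVC = 29.
So the shutdown price is $29.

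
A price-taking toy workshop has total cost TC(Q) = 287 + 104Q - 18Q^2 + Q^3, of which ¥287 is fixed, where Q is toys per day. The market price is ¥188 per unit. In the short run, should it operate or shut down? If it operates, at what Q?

Produce at Q = 14

Strip out fixed cost: VC = 104Q - 18Q^2 + Q^3. Then AVC = 104 - 18Q + Q^2 and MC = 104 - 36Q + 3Q^2.
AVC hits its minimum where MC = AVC, at Q = 9, giving min AVC = 104 - 18·9 + 9^2 = ¥23.
Because ¥188 ≥ ¥23, revenue can cover variable cost; the firm operates.
P = MC gives -84 - 36Q + 3Q^2 = 0, with roots -2 and 14. Take the larger (rising MC): Q* = 14.
Check: AVC at Q = 14 is ¥48 ≤ P, so revenue covers variable cost.
Profit = P·Q − TC = 188·14 − 959 = ¥1673.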